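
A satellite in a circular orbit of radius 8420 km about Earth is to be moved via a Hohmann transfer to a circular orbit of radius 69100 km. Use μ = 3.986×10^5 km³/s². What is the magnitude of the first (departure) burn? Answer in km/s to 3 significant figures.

Transfer-ellipse semi-major axis a_t = (r₁ + r₂)/2 = (8420 + 69100)/2 = 38760 km.
On the circular orbit at r = 8420 km, v_c = √(μ/r) = 6.8804 km/s.
Transfer-orbit speed at the same r (vis-viva, a = a_t): v_t = √[μ(2/r − 1/a_t)] = 9.1867 km/s.
Δv₁ = |v_t − v_c| = |9.1867 − 6.8804| = 2.306 km/s.

Δv₁ = 2.31 km/s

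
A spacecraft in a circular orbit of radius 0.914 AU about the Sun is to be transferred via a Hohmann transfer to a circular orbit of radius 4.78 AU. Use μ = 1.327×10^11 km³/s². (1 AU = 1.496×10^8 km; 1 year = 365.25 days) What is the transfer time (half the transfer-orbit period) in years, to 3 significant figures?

In km: r₁ = 0.914 × 1.496×10^8 = 1.367344×10^8 km; r₂ = 4.78 × 1.496×10^8 = 7.15088×10^8 km.
Semi-major axis of the transfer orbit: a_t = (1.367344×10^8 + 7.15088×10^8)/2 = 4.259112×10^8 km.
Half the transfer-orbit period gives t = π√(a_t³/μ) = 7.580×10^7 s.
Converting: 7.580×10^7 s ÷ 3.15576×10^7 s/year (365.25 × 86400) = 2.40 years.

t = 2.40 years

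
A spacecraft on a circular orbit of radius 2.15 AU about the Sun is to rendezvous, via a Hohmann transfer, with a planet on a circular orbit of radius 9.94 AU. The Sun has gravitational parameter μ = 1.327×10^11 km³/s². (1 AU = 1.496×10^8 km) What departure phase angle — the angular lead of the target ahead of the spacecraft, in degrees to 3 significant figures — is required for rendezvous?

In km: r₁ = 2.15 × 1.496×10^8 = 3.2164×10^8 km; r₂ = 9.94 × 1.496×10^8 = 1.487024×10^9 km.
The Hohmann ellipse has a_t = (r₁ + r₂)/2 = 9.04332×10^8 km.
The half-period of the transfer ellipse is t = π√(a_t³/μ) = 2.345×10^8 s.
The target's mean motion on its circular orbit is ω₂ = √(μ/r₂³) = 6.353×10^-9 rad/s.
Angle swept by the target during transfer: ω₂·t = 1.490 rad = 85.37°.
The spacecraft traverses 180° on the transfer ellipse, so the target must lead by 180° − 85.37° = 94.6°.

φ = 94.6°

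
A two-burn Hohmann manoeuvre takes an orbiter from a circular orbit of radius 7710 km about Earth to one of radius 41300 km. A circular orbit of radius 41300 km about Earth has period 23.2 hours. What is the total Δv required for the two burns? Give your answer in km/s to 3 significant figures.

From Kepler's third law T² = 4π²r³/μ at r = 41300 km, T = 23.2 hours = 23.2 × 3600 s = 83520 s: μ = 4π²r³/T² = 3.98684×10^5 km³/s².
Transfer-ellipse semi-major axis a_t = (r₁ + r₂)/2 = (7710 + 41300)/2 = 24505 km.
At r₁ the circular-orbit speed is v₁ = √(μ/r₁) = 7.19097 km/s.
On the transfer ellipse at r₁, vis-viva gives v_p = √[μ(2/r₁ − 1/a_t)] = 9.33544 km/s.
First burn Δv₁ = |v_p − v₁| = 2.1445 km/s.
At r₂, v₂ = √(μ/r₂) = 3.1070 km/s.
Transfer-orbit speed at r₂: v_a = √[μ(2/r₂ − 1/a_t)] = 1.7428 km/s.
Second burn Δv₂ = |v₂ − v_a| = 1.3642 km/s.
Δv = Δv₁ + Δv₂ = 2.1445 + 1.3642 = 3.509 km/s.

Δv = 3.51 km/s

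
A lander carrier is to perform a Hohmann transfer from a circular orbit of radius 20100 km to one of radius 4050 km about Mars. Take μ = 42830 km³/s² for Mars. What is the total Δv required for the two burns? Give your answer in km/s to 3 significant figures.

Δv = 1.56 km/s

Semi-major axis of the transfer orbit: a_t = (20100 + 4050)/2 = 12075 km.
At r₁ the circular-orbit speed is v₁ = √(μ/r₁) = 1.4597 km/s.
Transfer-orbit speed at r₁ (v² = μ(2/r − 1/a)): v_a = √[μ(2/r₁ − 1/a_t)] = 0.84540 km/s.
First burn Δv₁ = |v_a − v₁| = 0.6143 km/s.
At r₂, v₂ = √(μ/r₂) = 3.2520 km/s.
Transfer-orbit speed at r₂: v_p = √[μ(2/r₂ − 1/a_t)] = 4.1957 km/s.
Second burn Δv₂ = |v₂ − v_p| = 0.9437 km/s.
Total Δv = Δv₁ + Δv₂ = 1.558 km/s.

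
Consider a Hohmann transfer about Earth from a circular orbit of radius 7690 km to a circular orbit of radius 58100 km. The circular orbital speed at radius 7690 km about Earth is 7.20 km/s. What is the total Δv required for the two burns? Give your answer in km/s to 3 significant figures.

From the circular-orbit relation v² = μ/r at r = 7690 km: μ = v²r = (7.20)² × 7690 = 3.98650×10^5 km³/s².
Transfer-ellipse semi-major axis a_t = (r₁ + r₂)/2 = (7690 + 58100)/2 = 32895 km.
Circular speed at r₁: v₁ = √(μ/r₁) = √(3.98650×10^5/7690) = 7.200 km/s.
On the transfer ellipse at r₁, v² = μ(2/r − 1/a) gives v_p = √[μ(2/r₁ − 1/a_t)] = 9.569 km/s.
First burn Δv₁ = |v_p − v₁| = 2.369 km/s.
At r₂, v₂ = √(μ/r₂) = 2.6194 km/s.
Transfer-orbit speed at r₂: v_a = √[μ(2/r₂ − 1/a_t)] = 1.2665 km/s.
Second burn Δv₂ = |v₂ − v_a| = 1.353 km/s.
Total Δv = Δv₁ + Δv₂ = 3.722 km/s.

Δv = 3.72 km/s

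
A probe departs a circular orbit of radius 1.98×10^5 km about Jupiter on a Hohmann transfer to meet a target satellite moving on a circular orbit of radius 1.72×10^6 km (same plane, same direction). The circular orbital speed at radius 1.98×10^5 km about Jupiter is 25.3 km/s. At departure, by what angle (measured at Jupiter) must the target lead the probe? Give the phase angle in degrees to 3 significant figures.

φ = 105°

From the circular-orbit relation v² = μ/r at r = 1.98×10^5 km: μ = v²r = (25.3)² × 1.98×10^5 = 1.26738×10^8 km³/s².
Semi-major axis of the transfer orbit: a_t = (1.980×10^5 + 1.720×10^6)/2 = 9.590×10^5 km.
The half-period of the transfer ellipse is t = π√(a_t³/μ) = 2.621×10^5 s.
The target's mean motion on its circular orbit is ω₂ = √(μ/r₂³) = 4.991×10^-6 rad/s.
Angle swept by the target during transfer: ω₂·t = 1.308 rad = 74.94°.
Arrival is 180° from departure on the ellipse, so φ = 180° − 74.94° = 105°.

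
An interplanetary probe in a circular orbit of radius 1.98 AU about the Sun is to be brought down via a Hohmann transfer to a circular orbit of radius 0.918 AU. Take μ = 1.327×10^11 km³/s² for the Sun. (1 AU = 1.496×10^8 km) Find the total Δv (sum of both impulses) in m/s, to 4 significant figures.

In km: r₁ = 1.98 × 1.496×10^8 = 2.96208×10^8 km; r₂ = 0.918 × 1.496×10^8 = 1.373328×10^8 km.
The Hohmann ellipse has a_t = (r₁ + r₂)/2 = 2.167704×10^8 km.
Circular speed at r₁: v₁ = √(μ/r₁) = √(1.327×10^11/2.96208×10^8) = 21.166 km/s.
Transfer-orbit speed at r₁ (v² = μ(2/r − 1/a)): v_a = √[μ(2/r₁ − 1/a_t)] = 16.847 km/s.
First burn Δv₁ = |v_a − v₁| = 4.319 km/s.
Circular speed at r₂: v₂ = √(μ/r₂) = 31.085 km/s.
Transfer-orbit speed at r₂: v_p = √[μ(2/r₂ − 1/a_t)] = 36.337 km/s.
Second burn Δv₂ = |v₂ − v_p| = 5.252 km/s.
Total Δv = Δv₁ + Δv₂ = 9.571 km/s.

Δv = 9571 m/s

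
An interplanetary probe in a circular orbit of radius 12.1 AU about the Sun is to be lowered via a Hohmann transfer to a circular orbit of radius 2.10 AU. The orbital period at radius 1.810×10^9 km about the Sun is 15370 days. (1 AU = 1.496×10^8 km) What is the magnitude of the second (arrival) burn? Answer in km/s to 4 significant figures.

Δv₂ = 6.279 km/s

From Kepler's third law T² = 4π²r³/μ at r = 1.810×10^9 km, T = 15370 days = 15370 × 86400 s = 1.327968×10^9 s: μ = 4π²r³/T² = 1.32746×10^11 km³/s².
In km: r₁ = 12.1 × 1.496×10^8 = 1.81016×10^9 km; r₂ = 2.10 × 1.496×10^8 = 3.1416×10^8 km.
Transfer-ellipse semi-major axis a_t = (r₁ + r₂)/2 = (1.81016×10^9 + 3.1416×10^8)/2 = 1.06216×10^9 km.
On the circular orbit at r = 3.1416×10^8 km, v_c = √(μ/r) = 20.556 km/s.
Vis-viva on the transfer ellipse at r = 3.1416×10^8 km gives v_t = √[μ(2/r − 1/a_t)] = 26.835 km/s.
Δv₂ = |v_t − v_c| = |26.835 − 20.556| = 6.279 km/s.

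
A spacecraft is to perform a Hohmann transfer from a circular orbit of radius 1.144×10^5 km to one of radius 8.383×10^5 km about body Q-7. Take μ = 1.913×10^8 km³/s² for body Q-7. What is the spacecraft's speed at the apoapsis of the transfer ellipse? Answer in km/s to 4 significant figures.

The Hohmann ellipse has a_t = (r₁ + r₂)/2 = 4.7635×10^5 km.
The apoapsis of the transfer ellipse is at r = 8.383×10^5 km.
From the vis-viva equation, v = √[μ(2/r − 1/a_t)] = 7.403 km/s.

v = 7.403 km/s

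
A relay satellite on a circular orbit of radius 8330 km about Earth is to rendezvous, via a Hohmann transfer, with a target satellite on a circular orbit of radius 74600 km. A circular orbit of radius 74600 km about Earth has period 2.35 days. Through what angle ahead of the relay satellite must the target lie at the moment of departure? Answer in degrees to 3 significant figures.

φ = 105°

From Kepler's third law T² = 4π²r³/μ at r = 74600 km, T = 2.35 days = 2.35 × 86400 s = 2.0304×10^5 s: μ = 4π²r³/T² = 3.97569×10^5 km³/s².
Semi-major axis of the transfer orbit: a_t = (8330 + 74600)/2 = 41465 km.
The half-period of the transfer ellipse is t = π√(a_t³/μ) = 42069 s.
The target's mean motion on its circular orbit is ω₂ = √(μ/r₂³) = 3.0946×10^-5 rad/s.
Angle swept by the target during transfer: ω₂·t = 1.3019 rad = 74.59°.
Arrival is 180° from departure on the ellipse, so φ = 180° − 74.59° = 105°.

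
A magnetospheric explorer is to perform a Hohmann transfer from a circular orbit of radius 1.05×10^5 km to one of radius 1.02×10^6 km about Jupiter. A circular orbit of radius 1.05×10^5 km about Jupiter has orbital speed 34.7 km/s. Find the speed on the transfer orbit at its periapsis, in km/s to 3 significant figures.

v = 46.7 km/s

From the circular-orbit relation v² = μ/r at r = 1.05×10^5 km: μ = v²r = (34.7)² × 1.05×10^5 = 1.26429×10^8 km³/s².
Transfer-ellipse semi-major axis a_t = (r₁ + r₂)/2 = (1.050×10^5 + 1.020×10^6)/2 = 5.625×10^5 km.
At periapsis, r = 1.050×10^5 km.
From the vis-viva equation, v = √[μ(2/r − 1/a_t)] = 46.73 km/s.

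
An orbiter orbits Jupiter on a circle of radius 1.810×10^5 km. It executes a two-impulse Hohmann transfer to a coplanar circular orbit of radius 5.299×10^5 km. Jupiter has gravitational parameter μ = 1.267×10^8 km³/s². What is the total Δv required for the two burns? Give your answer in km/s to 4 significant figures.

Δv = 10.28 km/s

Semi-major axis of the transfer orbit: a_t = (1.810×10^5 + 5.299×10^5)/2 = 3.5545×10^5 km.
At r₁ the circular-orbit speed is v₁ = √(μ/r₁) = 26.45751 km/s.
On the transfer ellipse at r₁, vis-viva gives v_p = √[μ(2/r₁ − 1/a_t)] = 32.30403 km/s.
First burn Δv₁ = |v_p − v₁| = 5.847 km/s.
Circular speed at r₂: v₂ = √(μ/r₂) = 15.463 km/s.
Transfer-orbit speed at r₂: v_a = √[μ(2/r₂ − 1/a_t)] = 11.034 km/s.
Second burn Δv₂ = |v₂ − v_a| = 4.429 km/s.
Total Δv = Δv₁ + Δv₂ = 10.28 km/s.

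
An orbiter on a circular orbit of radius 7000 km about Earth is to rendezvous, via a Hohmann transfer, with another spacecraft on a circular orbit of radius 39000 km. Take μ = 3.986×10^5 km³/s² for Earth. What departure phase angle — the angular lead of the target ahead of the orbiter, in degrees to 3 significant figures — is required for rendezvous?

φ = 98.5°

Transfer-ellipse semi-major axis a_t = (r₁ + r₂)/2 = (7000 + 39000)/2 = 23000 km.
Transfer time t = π√(a_t³/μ) = 17357 s.
Target angular speed ω₂ = √(μ/r₂³) = 8.1973×10^-5 rad/s.
Angle swept by the target during transfer: ω₂·t = 1.4228 rad = 81.52°.
The orbiter traverses 180° on the transfer ellipse, so the target must lead by 180° − 81.52° = 98.5°.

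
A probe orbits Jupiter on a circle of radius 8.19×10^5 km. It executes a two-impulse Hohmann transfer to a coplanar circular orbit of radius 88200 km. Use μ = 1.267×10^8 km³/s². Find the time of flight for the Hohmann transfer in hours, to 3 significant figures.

Semi-major axis of the transfer orbit: a_t = (8.190×10^5 + 88200)/2 = 4.536×10^5 km.
By Kepler's third law the transfer-orbit period is T = 2π√(a_t³/μ), so t = T/2 = 85270 s.
Converting: 85270 s ÷ 3600 s/hour = 23.7 hours.

t = 23.7 hours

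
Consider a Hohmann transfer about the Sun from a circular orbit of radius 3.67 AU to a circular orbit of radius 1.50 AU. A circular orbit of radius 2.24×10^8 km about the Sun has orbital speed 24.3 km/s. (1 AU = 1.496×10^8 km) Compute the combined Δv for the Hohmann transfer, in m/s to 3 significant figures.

Δv = 8350 m/s

From the circular-orbit relation v² = μ/r at r = 2.24×10^8 km: μ = v²r = (24.3)² × 2.24×10^8 = 1.32270×10^11 km³/s².
In km: r₁ = 3.67 × 1.496×10^8 = 5.49032×10^8 km; r₂ = 1.50 × 1.496×10^8 = 2.244×10^8 km.
Transfer-ellipse semi-major axis a_t = (r₁ + r₂)/2 = (5.49032×10^8 + 2.244×10^8)/2 = 3.86716×10^8 km.
Circular speed at r₁: v₁ = √(μ/r₁) = √(1.32270×10^11/5.49032×10^8) = 15.5214 km/s.
Transfer-orbit speed at r₁ (v² = μ(2/r − 1/a)): v_a = √[μ(2/r₁ − 1/a_t)] = 11.8235 km/s.
First burn Δv₁ = |v_a − v₁| = 3.698 km/s.
At r₂, v₂ = √(μ/r₂) = 24.28 km/s.
Transfer-orbit speed at r₂: v_p = √[μ(2/r₂ − 1/a_t)] = 28.93 km/s.
Second burn Δv₂ = |v₂ − v_p| = 4.650 km/s.
Total Δv = Δv₁ + Δv₂ = 8.348 km/s.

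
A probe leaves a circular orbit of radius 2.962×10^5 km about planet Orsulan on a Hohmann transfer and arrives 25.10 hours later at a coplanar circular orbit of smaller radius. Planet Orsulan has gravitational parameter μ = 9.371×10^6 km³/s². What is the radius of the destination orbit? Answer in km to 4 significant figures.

r₂ = 99630 km

Transfer time t = 25.10 hours = 90360 s, and t = π√(a_t³/μ).
So a_t = (μ t²/π²)^(1/3) = (9.371×10^6 × (90360)² / π²)^(1/3) = 1.97915×10^5 km.
Since a_t = (r₁ + r₂)/2, r₂ = 2a_t − r₁ = 2×1.97915×10^5 − 2.962×10^5 = 99630 km.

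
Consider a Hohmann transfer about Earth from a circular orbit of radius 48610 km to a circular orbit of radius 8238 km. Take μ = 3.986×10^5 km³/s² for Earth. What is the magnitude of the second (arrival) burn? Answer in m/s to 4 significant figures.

Δv₂ = 2141 m/s

The Hohmann ellipse has a_t = (r₁ + r₂)/2 = 28424 km.
On the circular orbit at r = 8238 km, v_c = √(μ/r) = 6.956 km/s.
Transfer-orbit speed at the same r (vis-viva, a = a_t): v_t = √[μ(2/r − 1/a_t)] = 9.097 km/s.
Δv₂ = |v_t − v_c| = |9.097 − 6.956| = 2.141 km/s.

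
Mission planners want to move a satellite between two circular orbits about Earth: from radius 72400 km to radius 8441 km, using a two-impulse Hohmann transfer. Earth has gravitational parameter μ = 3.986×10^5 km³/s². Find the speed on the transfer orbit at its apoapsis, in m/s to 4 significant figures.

v = 1072 m/s

The Hohmann ellipse has a_t = (r₁ + r₂)/2 = 40420.5 km.
The apoapsis of the transfer ellipse is at r = 72400 km.
From the vis-viva equation, v = √[μ(2/r − 1/a_t)] = 1.072 km/s.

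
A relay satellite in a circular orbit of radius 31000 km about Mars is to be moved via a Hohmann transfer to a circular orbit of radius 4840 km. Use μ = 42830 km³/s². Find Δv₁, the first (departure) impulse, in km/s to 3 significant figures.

Δv₁ = 0.565 km/s

Transfer-ellipse semi-major axis a_t = (r₁ + r₂)/2 = (31000 + 4840)/2 = 17920 km.
Circular speed at r = 31000 km: v_c = √(μ/r) = 1.17542 km/s.
Vis-viva on the transfer ellipse at r = 31000 km gives v_t = √[μ(2/r − 1/a_t)] = 0.610867 km/s.
Δv₁ = |v_t − v_c| = |0.610867 − 1.17542| = 0.5646 km/s.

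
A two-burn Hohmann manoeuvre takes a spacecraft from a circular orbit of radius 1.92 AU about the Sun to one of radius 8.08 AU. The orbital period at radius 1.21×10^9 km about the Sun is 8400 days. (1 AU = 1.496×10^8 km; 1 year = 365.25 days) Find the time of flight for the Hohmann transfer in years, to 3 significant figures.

From Kepler's third law T² = 4π²r³/μ at r = 1.21×10^9 km, T = 8400 days = 8400 × 86400 s = 7.2576×10^8 s: μ = 4π²r³/T² = 1.32779×10^11 km³/s².
In km: r₁ = 1.92 × 1.496×10^8 = 2.87232×10^8 km; r₂ = 8.08 × 1.496×10^8 = 1.208768×10^9 km.
Semi-major axis of the transfer orbit: a_t = (2.87232×10^8 + 1.208768×10^9)/2 = 7.480×10^8 km.
Half the transfer-orbit period gives t = π√(a_t³/μ) = 1.764×10^8 s.
Converting: 1.764×10^8 s ÷ 3.15576×10^7 s/year (365.25 × 86400) = 5.59 years.

t = 5.59 years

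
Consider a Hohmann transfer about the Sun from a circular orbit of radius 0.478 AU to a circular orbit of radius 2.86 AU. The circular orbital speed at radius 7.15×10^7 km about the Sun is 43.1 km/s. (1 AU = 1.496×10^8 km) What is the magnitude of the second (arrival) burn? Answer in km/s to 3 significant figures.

Δv₂ = 8.19 km/s

From the circular-orbit relation v² = μ/r at r = 7.15×10^7 km: μ = v²r = (43.1)² × 7.15×10^7 = 1.32819×10^11 km³/s².
In km: r₁ = 0.478 × 1.496×10^8 = 7.15088×10^7 km; r₂ = 2.86 × 1.496×10^8 = 4.27856×10^8 km.
The Hohmann ellipse has a_t = (r₁ + r₂)/2 = 2.496824×10^8 km.
On the circular orbit at r = 4.27856×10^8 km, v_c = √(μ/r) = 17.619 km/s.
Transfer-orbit speed at the same r (vis-viva, a = a_t): v_t = √[μ(2/r − 1/a_t)] = 9.4290 km/s.
Δv₂ = |v_t − v_c| = |9.4290 − 17.619| = 8.190 km/s.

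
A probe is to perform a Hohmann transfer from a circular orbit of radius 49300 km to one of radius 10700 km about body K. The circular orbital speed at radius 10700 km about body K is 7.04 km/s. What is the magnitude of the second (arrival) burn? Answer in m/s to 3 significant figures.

Δv₂ = 1980 m/s

From the circular-orbit relation v² = μ/r at r = 10700 km: μ = v²r = (7.04)² × 10700 = 5.30309×10^5 km³/s².
The Hohmann ellipse has a_t = (r₁ + r₂)/2 = 30000 km.
On the circular orbit at r = 10700 km, v_c = √(μ/r) = 7.040 km/s.
Transfer-orbit speed at the same r (vis-viva, a = a_t): v_t = √[μ(2/r − 1/a_t)] = 9.025 km/s.
Δv₂ = |v_t − v_c| = |9.025 − 7.040| = 1.985 km/s.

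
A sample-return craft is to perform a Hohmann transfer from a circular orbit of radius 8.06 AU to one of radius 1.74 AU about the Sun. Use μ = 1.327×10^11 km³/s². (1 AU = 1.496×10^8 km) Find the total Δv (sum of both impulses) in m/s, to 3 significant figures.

Δv = 10600 m/s

In km: r₁ = 8.06 × 1.496×10^8 = 1.205776×10^9 km; r₂ = 1.74 × 1.496×10^8 = 2.60304×10^8 km.
Semi-major axis of the transfer orbit: a_t = (1.205776×10^9 + 2.60304×10^8)/2 = 7.3304×10^8 km.
Circular speed at r₁: v₁ = √(μ/r₁) = √(1.327×10^11/1.205776×10^9) = 10.49 km/s.
On the transfer ellipse at r₁, vis-viva equation gives v_a = √[μ(2/r₁ − 1/a_t)] = 6.251 km/s.
First burn Δv₁ = |v_a − v₁| = 4.239 km/s.
At r₂, v₂ = √(μ/r₂) = 22.5785 km/s.
Transfer-orbit speed at r₂: v_p = √[μ(2/r₂ − 1/a_t)] = 28.9577 km/s.
Second burn Δv₂ = |v₂ − v_p| = 6.379 km/s.
Total Δv = Δv₁ + Δv₂ = 10.62 km/s.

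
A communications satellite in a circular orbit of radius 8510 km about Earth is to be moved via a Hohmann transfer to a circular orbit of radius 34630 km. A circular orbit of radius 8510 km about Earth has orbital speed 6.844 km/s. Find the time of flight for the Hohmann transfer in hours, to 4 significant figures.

t = 4.379 hours

From the circular-orbit relation v² = μ/r at r = 8510 km: μ = v²r = (6.844)² × 8510 = 3.98611×10^5 km³/s².
The Hohmann ellipse has a_t = (r₁ + r₂)/2 = 21570 km.
Transfer time t = π√(a_t³/μ) = π√((21570)³ / 3.98611×10^5) = 15763 s.
Converting: 15763 s ÷ 3600 s/hour = 4.379 hours.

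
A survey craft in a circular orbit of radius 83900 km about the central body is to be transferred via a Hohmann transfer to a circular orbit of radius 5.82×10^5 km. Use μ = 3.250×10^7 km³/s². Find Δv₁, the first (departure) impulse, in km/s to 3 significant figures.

Δv₁ = 6.34 km/s

The Hohmann ellipse has a_t = (r₁ + r₂)/2 = 3.3295×10^5 km.
Circular speed at r = 83900 km: v_c = √(μ/r) = 19.68 km/s.
Vis-viva on the transfer ellipse at r = 83900 km gives v_t = √[μ(2/r − 1/a_t)] = 26.02 km/s.
Δv₁ = |v_t − v_c| = |26.02 − 19.68| = 6.340 km/s.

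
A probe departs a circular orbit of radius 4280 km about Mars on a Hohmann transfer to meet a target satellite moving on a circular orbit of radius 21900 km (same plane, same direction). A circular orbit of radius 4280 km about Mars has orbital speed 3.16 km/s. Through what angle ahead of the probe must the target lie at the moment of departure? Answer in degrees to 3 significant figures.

From the circular-orbit relation v² = μ/r at r = 4280 km: μ = v²r = (3.16)² × 4280 = 42738.4 km³/s².
Semi-major axis of the transfer orbit: a_t = (4280 + 21900)/2 = 13090 km.
The half-period of the transfer ellipse is t = π√(a_t³/μ) = 22759 s.
The target's mean motion on its circular orbit is ω₂ = √(μ/r₂³) = 6.3789×10^-5 rad/s.
Angle swept by the target during transfer: ω₂·t = 1.4518 rad = 83.18°.
Arrival is 180° from departure on the ellipse, so φ = 180° − 83.18° = 96.8°.

φ = 96.8°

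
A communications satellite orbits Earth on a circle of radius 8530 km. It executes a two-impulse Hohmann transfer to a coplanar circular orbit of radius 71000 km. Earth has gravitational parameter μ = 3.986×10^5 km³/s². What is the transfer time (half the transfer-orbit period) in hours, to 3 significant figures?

The Hohmann ellipse has a_t = (r₁ + r₂)/2 = 39765 km.
Transfer time t = π√(a_t³/μ) = π√((39765)³ / 3.986×10^5) = 39460 s.
Converting: 39460 s ÷ 3600 s/hour = 11.0 hours.

t = 11.0 hours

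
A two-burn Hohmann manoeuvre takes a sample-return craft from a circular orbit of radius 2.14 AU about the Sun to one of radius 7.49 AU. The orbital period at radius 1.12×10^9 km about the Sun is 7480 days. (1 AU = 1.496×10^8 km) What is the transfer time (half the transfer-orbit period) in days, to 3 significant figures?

t = 1930 days

From Kepler's third law T² = 4π²r³/μ at r = 1.12×10^9 km, T = 7480 days = 7480 × 86400 s = 6.46272×10^8 s: μ = 4π²r³/T² = 1.32795×10^11 km³/s².
In km: r₁ = 2.14 × 1.496×10^8 = 3.20144×10^8 km; r₂ = 7.49 × 1.496×10^8 = 1.120504×10^9 km.
Semi-major axis of the transfer orbit: a_t = (3.20144×10^8 + 1.120504×10^9)/2 = 7.20324×10^8 km.
Transfer time t = π√(a_t³/μ) = π√((7.20324×10^8)³ / 1.32795×10^11) = 1.667×10^8 s.
Converting: 1.667×10^8 s ÷ 86400 s/day = 1930 days.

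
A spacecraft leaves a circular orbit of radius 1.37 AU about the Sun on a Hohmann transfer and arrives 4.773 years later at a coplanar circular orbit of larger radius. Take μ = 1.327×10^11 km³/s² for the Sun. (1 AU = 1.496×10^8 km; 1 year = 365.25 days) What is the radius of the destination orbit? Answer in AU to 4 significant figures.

In km: r₁ = 1.37 × 1.496×10^8 = 2.04952×10^8 km.
Transfer time t = 4.773 years × 365.25 × 86400 s = 1.506244248×10^8 s, and t = π√(a_t³/μ).
So a_t = (μ t²/π²)^(1/3) = (1.327×10^11 × (1.506244248×10^8)² / π²)^(1/3) = 6.73164×10^8 km.
Since a_t = (r₁ + r₂)/2, r₂ = 2a_t − r₁ = 2×6.73164×10^8 − 2.04952×10^8 = 1.141376×10^9 km.
In AU: r₂ = 1.141376×10^9 / 1.496×10^8 = 7.630 AU.

r₂ = 7.630 AU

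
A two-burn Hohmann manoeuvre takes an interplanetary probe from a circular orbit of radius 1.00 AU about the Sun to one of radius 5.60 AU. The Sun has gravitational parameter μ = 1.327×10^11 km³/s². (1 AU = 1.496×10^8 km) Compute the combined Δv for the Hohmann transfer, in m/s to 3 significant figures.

Δv = 14700 m/s

In km: r₁ = 1.00 × 1.496×10^8 = 1.496×10^8 km; r₂ = 5.60 × 1.496×10^8 = 8.3776×10^8 km.
Transfer-ellipse semi-major axis a_t = (r₁ + r₂)/2 = (1.496×10^8 + 8.3776×10^8)/2 = 4.9368×10^8 km.
Circular speed at r₁: v₁ = √(μ/r₁) = √(1.327×10^11/1.496×10^8) = 29.783 km/s.
Transfer-orbit speed at r₁ (vis-viva equation): v_p = √[μ(2/r₁ − 1/a_t)] = 38.798 km/s.
First burn Δv₁ = |v_p − v₁| = 9.015 km/s.
Circular speed at r₂: v₂ = √(μ/r₂) = 12.58565 km/s.
Transfer-orbit speed at r₂: v_a = √[μ(2/r₂ − 1/a_t)] = 6.928172 km/s.
Second burn Δv₂ = |v₂ − v_a| = 5.657 km/s.
Total Δv = Δv₁ + Δv₂ = 14.67 km/s.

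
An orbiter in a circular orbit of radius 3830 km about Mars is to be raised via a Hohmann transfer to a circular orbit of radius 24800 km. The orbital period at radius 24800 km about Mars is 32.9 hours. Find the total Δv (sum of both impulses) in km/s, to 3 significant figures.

From Kepler's third law T² = 4π²r³/μ at r = 24800 km, T = 32.9 hours = 32.9 × 3600 s = 1.1844×10^5 s: μ = 4π²r³/T² = 42925.8 km³/s².
Semi-major axis of the transfer orbit: a_t = (3830 + 24800)/2 = 14315 km.
Circular speed at r₁: v₁ = √(μ/r₁) = √(42925.8/3830) = 3.3478 km/s.
Transfer-orbit speed at r₁ (v² = μ(2/r − 1/a)): v_p = √[μ(2/r₁ − 1/a_t)] = 4.4065 km/s.
First burn Δv₁ = |v_p − v₁| = 1.059 km/s.
Circular speed at r₂: v₂ = √(μ/r₂) = 1.3156 km/s.
Transfer-orbit speed at r₂: v_a = √[μ(2/r₂ − 1/a_t)] = 0.68051 km/s.
Second burn Δv₂ = |v₂ − v_a| = 0.6351 km/s.
Total Δv = Δv₁ + Δv₂ = 1.694 km/s.

Δv = 1.69 km/s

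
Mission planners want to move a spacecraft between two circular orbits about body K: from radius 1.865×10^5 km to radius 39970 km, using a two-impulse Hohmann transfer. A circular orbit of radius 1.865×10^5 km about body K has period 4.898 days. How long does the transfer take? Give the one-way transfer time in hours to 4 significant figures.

t = 27.81 hours

From Kepler's third law T² = 4π²r³/μ at r = 1.865×10^5 km, T = 4.898 days = 4.898 × 86400 s = 4.231872×10^5 s: μ = 4π²r³/T² = 1.42998×10^6 km³/s².
Transfer-ellipse semi-major axis a_t = (r₁ + r₂)/2 = (1.865×10^5 + 39970)/2 = 1.13235×10^5 km.
Half the transfer-orbit period gives t = π√(a_t³/μ) = 1.001×10^5 s.
Converting: 1.001×10^5 s ÷ 3600 s/hour = 27.81 hours.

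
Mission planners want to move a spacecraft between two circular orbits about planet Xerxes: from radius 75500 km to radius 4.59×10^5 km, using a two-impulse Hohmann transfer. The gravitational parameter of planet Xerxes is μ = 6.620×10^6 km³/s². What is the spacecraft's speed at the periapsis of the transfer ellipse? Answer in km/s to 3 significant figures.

Transfer-ellipse semi-major axis a_t = (r₁ + r₂)/2 = (75500 + 4.590×10^5)/2 = 2.6725×10^5 km.
The periapsis of the transfer ellipse is at r = 75500 km.
From the vis-viva equation, v = √[μ(2/r − 1/a_t)] = 12.27 km/s.

v = 12.3 km/s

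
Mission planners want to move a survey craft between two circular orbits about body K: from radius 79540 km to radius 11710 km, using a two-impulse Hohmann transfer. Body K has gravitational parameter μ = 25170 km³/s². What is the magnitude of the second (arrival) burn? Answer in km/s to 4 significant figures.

The Hohmann ellipse has a_t = (r₁ + r₂)/2 = 45625 km.
Circular speed at r = 11710 km: v_c = √(μ/r) = 1.4661 km/s.
Transfer-orbit speed at the same r (vis-viva, a = a_t): v_t = √[μ(2/r − 1/a_t)] = 1.9358 km/s.
Δv₂ = |v_t − v_c| = |1.9358 − 1.4661| = 0.4697 km/s.

Δv₂ = 0.4697 km/s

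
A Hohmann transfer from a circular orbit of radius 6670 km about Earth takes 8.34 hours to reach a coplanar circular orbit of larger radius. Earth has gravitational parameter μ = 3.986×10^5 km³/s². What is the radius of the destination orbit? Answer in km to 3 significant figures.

r₂ = 59600 km

Transfer time t = 8.34 hours = 30024 s, and t = π√(a_t³/μ).
So a_t = (μ t²/π²)^(1/3) = (3.986×10^5 × (30024)² / π²)^(1/3) = 33143 km.
Since a_t = (r₁ + r₂)/2, r₂ = 2a_t − r₁ = 2×33143 − 6670 = 59616 km.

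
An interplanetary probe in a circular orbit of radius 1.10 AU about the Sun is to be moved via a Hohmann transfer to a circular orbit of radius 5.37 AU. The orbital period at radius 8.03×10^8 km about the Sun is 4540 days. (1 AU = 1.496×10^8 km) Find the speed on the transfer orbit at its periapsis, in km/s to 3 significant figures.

v = 36.6 km/s

From Kepler's third law T² = 4π²r³/μ at r = 8.03×10^8 km, T = 4540 days = 4540 × 86400 s = 3.92256×10^8 s: μ = 4π²r³/T² = 1.32852×10^11 km³/s².
In km: r₁ = 1.10 × 1.496×10^8 = 1.6456×10^8 km; r₂ = 5.37 × 1.496×10^8 = 8.03352×10^8 km.
Semi-major axis of the transfer orbit: a_t = (1.6456×10^8 + 8.03352×10^8)/2 = 4.83956×10^8 km.
At periapsis, r = 1.6456×10^8 km.
Vis-viva: v = √[μ(2/r − 1/a_t)] = √[1.32852×10^11 × (2/1.6456×10^8 − 1/4.83956×10^8)] = 36.61 km/s.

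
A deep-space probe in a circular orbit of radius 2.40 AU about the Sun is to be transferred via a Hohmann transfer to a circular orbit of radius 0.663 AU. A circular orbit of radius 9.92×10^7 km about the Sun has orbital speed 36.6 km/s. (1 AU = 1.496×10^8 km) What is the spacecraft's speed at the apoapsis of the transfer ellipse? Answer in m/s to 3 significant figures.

v = 12700 m/s

From the circular-orbit relation v² = μ/r at r = 9.92×10^7 km: μ = v²r = (36.6)² × 9.92×10^7 = 1.32884×10^11 km³/s².
In km: r₁ = 2.40 × 1.496×10^8 = 3.5904×10^8 km; r₂ = 0.663 × 1.496×10^8 = 9.91848×10^7 km.
Semi-major axis of the transfer orbit: a_t = (3.5904×10^8 + 9.91848×10^7)/2 = 2.291124×10^8 km.
The apoapsis of the transfer ellipse is at r = 3.5904×10^8 km.
Applying v² = μ(2/r − 1/a_t): v = 12.66 km/s.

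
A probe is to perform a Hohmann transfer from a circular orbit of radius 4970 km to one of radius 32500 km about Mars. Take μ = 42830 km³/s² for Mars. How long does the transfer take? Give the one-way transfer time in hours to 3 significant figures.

Semi-major axis of the transfer orbit: a_t = (4970 + 32500)/2 = 18735 km.
By Kepler's third law the transfer-orbit period is T = 2π√(a_t³/μ), so t = T/2 = 38930 s.
Converting: 38930 s ÷ 3600 s/hour = 10.8 hours.

t = 10.8 hours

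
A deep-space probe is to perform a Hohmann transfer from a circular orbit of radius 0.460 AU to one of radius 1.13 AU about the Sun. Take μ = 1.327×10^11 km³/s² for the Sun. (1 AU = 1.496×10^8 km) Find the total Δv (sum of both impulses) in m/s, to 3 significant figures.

In km: r₁ = 0.460 × 1.496×10^8 = 6.8816×10^7 km; r₂ = 1.13 × 1.496×10^8 = 1.69048×10^8 km.
Semi-major axis of the transfer orbit: a_t = (6.8816×10^7 + 1.69048×10^8)/2 = 1.18932×10^8 km.
At r₁ the circular-orbit speed is v₁ = √(μ/r₁) = 43.913 km/s.
Transfer-orbit speed at r₁ (vis-viva): v_p = √[μ(2/r₁ − 1/a_t)] = 52.354 km/s.
First burn Δv₁ = |v_p − v₁| = 8.441 km/s.
At r₂, v₂ = √(μ/r₂) = 28.01757 km/s.
Transfer-orbit speed at r₂: v_a = √[μ(2/r₂ − 1/a_t)] = 21.31208 km/s.
Second burn Δv₂ = |v₂ − v_a| = 6.705 km/s.
Δv = Δv₁ + Δv₂ = 8.441 + 6.705 = 15.15 km/s.

Δv = 15100 m/s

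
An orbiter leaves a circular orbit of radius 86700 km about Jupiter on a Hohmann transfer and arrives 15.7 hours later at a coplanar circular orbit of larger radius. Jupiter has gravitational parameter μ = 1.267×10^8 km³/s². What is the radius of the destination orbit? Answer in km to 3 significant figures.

r₂ = 6.03×10^5 km

Transfer time t = 15.7 hours = 56520 s, and t = π√(a_t³/μ).
So a_t = (μ t²/π²)^(1/3) = (1.267×10^8 × (56520)² / π²)^(1/3) = 3.4485×10^5 km.
Since a_t = (r₁ + r₂)/2, r₂ = 2a_t − r₁ = 2×3.4485×10^5 − 86700 = 6.030×10^5 km.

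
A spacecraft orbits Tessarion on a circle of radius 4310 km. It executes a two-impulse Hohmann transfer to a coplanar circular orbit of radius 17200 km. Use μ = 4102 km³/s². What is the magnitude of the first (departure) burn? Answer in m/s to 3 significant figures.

Semi-major axis of the transfer orbit: a_t = (4310 + 17200)/2 = 10755 km.
Circular speed at r = 4310 km: v_c = √(μ/r) = 0.9755717 km/s.
Vis-viva on the transfer ellipse at r = 4310 km gives v_t = √[μ(2/r − 1/a_t)] = 1.233725 km/s.
Δv₁ = |v_t − v_c| = |1.233725 − 0.9755717| = 0.2582 km/s.

Δv₁ = 258 m/s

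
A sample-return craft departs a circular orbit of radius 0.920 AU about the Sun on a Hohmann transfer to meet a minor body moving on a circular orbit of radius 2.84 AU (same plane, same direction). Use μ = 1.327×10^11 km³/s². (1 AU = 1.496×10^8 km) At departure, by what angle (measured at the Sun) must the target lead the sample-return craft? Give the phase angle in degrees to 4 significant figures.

φ = 83.05°

In km: r₁ = 0.920 × 1.496×10^8 = 1.37632×10^8 km; r₂ = 2.84 × 1.496×10^8 = 4.24864×10^8 km.
Semi-major axis of the transfer orbit: a_t = (1.37632×10^8 + 4.24864×10^8)/2 = 2.81248×10^8 km.
The half-period of the transfer ellipse is t = π√(a_t³/μ) = 4.067697×10^7 s.
Target angular speed ω₂ = √(μ/r₂³) = 4.159686×10^-8 rad/s.
Angle swept by the target during transfer: ω₂·t = 1.69203 rad = 96.95°.
The sample-return craft traverses 180° on the transfer ellipse, so the target must lead by 180° − 96.95° = 83.05°.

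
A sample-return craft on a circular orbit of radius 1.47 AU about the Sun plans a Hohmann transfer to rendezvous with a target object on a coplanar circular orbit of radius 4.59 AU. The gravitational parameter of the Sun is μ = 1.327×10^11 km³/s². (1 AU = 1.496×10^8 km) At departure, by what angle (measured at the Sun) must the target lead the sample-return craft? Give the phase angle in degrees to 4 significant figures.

φ = 83.46°

In km: r₁ = 1.47 × 1.496×10^8 = 2.19912×10^8 km; r₂ = 4.59 × 1.496×10^8 = 6.86664×10^8 km.
Transfer-ellipse semi-major axis a_t = (r₁ + r₂)/2 = (2.19912×10^8 + 6.86664×10^8)/2 = 4.53288×10^8 km.
The half-period of the transfer ellipse is t = π√(a_t³/μ) = 8.323×10^7 s.
The target's mean motion on its circular orbit is ω₂ = √(μ/r₂³) = 2.025×10^-8 rad/s.
Angle swept by the target during transfer: ω₂·t = 1.685 rad = 96.54°.
The sample-return craft traverses 180° on the transfer ellipse, so the target must lead by 180° − 96.54° = 83.46°.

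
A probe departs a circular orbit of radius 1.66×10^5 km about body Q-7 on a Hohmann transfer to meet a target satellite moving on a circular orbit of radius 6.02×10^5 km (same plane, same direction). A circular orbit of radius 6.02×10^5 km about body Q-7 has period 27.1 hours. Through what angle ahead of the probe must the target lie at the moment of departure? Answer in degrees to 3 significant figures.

From Kepler's third law T² = 4π²r³/μ at r = 6.02×10^5 km, T = 27.1 hours = 27.1 × 3600 s = 97560 s: μ = 4π²r³/T² = 9.04910×10^8 km³/s².
Transfer-ellipse semi-major axis a_t = (r₁ + r₂)/2 = (1.660×10^5 + 6.020×10^5)/2 = 3.840×10^5 km.
The half-period of the transfer ellipse is t = π√(a_t³/μ) = 24851 s.
Target angular speed ω₂ = √(μ/r₂³) = 6.4403×10^-5 rad/s.
Angle swept by the target during transfer: ω₂·t = 1.6005 rad = 91.70°.
The probe traverses 180° on the transfer ellipse, so the target must lead by 180° − 91.70° = 88.3°.

φ = 88.3°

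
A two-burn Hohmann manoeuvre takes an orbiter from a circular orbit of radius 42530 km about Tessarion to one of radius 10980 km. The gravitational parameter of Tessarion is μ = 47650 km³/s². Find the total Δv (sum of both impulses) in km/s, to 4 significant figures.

Δv = 0.9237 km/s

The Hohmann ellipse has a_t = (r₁ + r₂)/2 = 26755 km.
At r₁ the circular-orbit speed is v₁ = √(μ/r₁) = 1.0585 km/s.
Transfer-orbit speed at r₁ (vis-viva equation): v_a = √[μ(2/r₁ − 1/a_t)] = 0.67808 km/s.
First burn Δv₁ = |v_a − v₁| = 0.3804 km/s.
At r₂, v₂ = √(μ/r₂) = 2.0832 km/s.
Transfer-orbit speed at r₂: v_p = √[μ(2/r₂ − 1/a_t)] = 2.6265 km/s.
Second burn Δv₂ = |v₂ − v_p| = 0.5433 km/s.
Δv = Δv₁ + Δv₂ = 0.3804 + 0.5433 = 0.9237 km/s.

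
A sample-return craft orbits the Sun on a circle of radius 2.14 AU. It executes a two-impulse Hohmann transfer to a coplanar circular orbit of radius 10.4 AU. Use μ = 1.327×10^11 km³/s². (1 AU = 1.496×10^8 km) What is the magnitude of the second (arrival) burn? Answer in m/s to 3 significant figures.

In km: r₁ = 2.14 × 1.496×10^8 = 3.20144×10^8 km; r₂ = 10.4 × 1.496×10^8 = 1.55584×10^9 km.
Transfer-ellipse semi-major axis a_t = (r₁ + r₂)/2 = (3.20144×10^8 + 1.55584×10^9)/2 = 9.37992×10^8 km.
Circular speed at r = 1.55584×10^9 km: v_c = √(μ/r) = 9.235 km/s.
Vis-viva on the transfer ellipse at r = 1.55584×10^9 km gives v_t = √[μ(2/r − 1/a_t)] = 5.395 km/s.
Δv₂ = |v_t − v_c| = |5.395 − 9.235| = 3.840 km/s.

Δv₂ = 3840 m/s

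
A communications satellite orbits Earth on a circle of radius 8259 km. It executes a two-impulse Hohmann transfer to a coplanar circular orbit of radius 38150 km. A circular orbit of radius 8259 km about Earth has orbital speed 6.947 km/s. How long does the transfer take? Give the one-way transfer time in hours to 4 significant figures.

From the circular-orbit relation v² = μ/r at r = 8259 km: μ = v²r = (6.947)² × 8259 = 3.98586×10^5 km³/s².
Semi-major axis of the transfer orbit: a_t = (8259 + 38150)/2 = 23204.5 km.
Half the transfer-orbit period gives t = π√(a_t³/μ) = 17590 s.
Converting: 17590 s ÷ 3600 s/hour = 4.886 hours.

t = 4.886 hours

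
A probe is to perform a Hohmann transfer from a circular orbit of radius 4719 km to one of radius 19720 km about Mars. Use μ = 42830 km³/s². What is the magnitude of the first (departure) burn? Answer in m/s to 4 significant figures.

Δv₁ = 814.5 m/s

Transfer-ellipse semi-major axis a_t = (r₁ + r₂)/2 = (4719 + 19720)/2 = 12219.5 km.
Circular speed at r = 4719 km: v_c = √(μ/r) = 3.0127 km/s.
Transfer-orbit speed at the same r (vis-viva, a = a_t): v_t = √[μ(2/r − 1/a_t)] = 3.8272 km/s.
Δv₁ = |v_t − v_c| = |3.8272 − 3.0127| = 0.8145 km/s.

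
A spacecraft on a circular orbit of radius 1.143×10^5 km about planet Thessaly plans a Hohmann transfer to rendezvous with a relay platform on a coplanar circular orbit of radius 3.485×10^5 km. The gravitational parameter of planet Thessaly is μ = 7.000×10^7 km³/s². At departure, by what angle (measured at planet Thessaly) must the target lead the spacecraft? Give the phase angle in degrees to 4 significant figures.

Semi-major axis of the transfer orbit: a_t = (1.143×10^5 + 3.485×10^5)/2 = 2.314×10^5 km.
Transfer time t = π√(a_t³/μ) = 41797 s.
Target angular speed ω₂ = √(μ/r₂³) = 4.0667×10^-5 rad/s.
Angle swept by the target during transfer: ω₂·t = 1.6998 rad = 97.39°.
Arrival is 180° from departure on the ellipse, so φ = 180° − 97.39° = 82.61°.

φ = 82.61°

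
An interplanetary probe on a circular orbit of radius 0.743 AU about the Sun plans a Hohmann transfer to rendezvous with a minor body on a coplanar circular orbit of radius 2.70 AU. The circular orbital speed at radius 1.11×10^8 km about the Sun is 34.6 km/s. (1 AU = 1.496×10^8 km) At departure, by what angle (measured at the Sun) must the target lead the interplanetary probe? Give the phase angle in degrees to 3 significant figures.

From the circular-orbit relation v² = μ/r at r = 1.11×10^8 km: μ = v²r = (34.6)² × 1.11×10^8 = 1.32885×10^11 km³/s².
In km: r₁ = 0.743 × 1.496×10^8 = 1.111528×10^8 km; r₂ = 2.70 × 1.496×10^8 = 4.0392×10^8 km.
Semi-major axis of the transfer orbit: a_t = (1.111528×10^8 + 4.0392×10^8)/2 = 2.575364×10^8 km.
Transfer time t = π√(a_t³/μ) = 3.5618×10^7 s.
Target angular speed ω₂ = √(μ/r₂³) = 4.4905×10^-8 rad/s.
Angle swept by the target during transfer: ω₂·t = 1.5994 rad = 91.64°.
Arrival is 180° from departure on the ellipse, so φ = 180° − 91.64° = 88.4°.

φ = 88.4°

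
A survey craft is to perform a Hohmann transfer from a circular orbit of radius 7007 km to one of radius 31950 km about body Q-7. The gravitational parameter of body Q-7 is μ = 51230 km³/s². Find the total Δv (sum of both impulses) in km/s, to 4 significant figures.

Δv = 1.266 km/s

Transfer-ellipse semi-major axis a_t = (r₁ + r₂)/2 = (7007 + 31950)/2 = 19478.5 km.
Circular speed at r₁: v₁ = √(μ/r₁) = √(51230/7007) = 2.7039 km/s.
On the transfer ellipse at r₁, v² = μ(2/r − 1/a) gives v_p = √[μ(2/r₁ − 1/a_t)] = 3.4630 km/s.
First burn Δv₁ = |v_p − v₁| = 0.7591 km/s.
Circular speed at r₂: v₂ = √(μ/r₂) = 1.2663 km/s.
Transfer-orbit speed at r₂: v_a = √[μ(2/r₂ − 1/a_t)] = 0.75948 km/s.
Second burn Δv₂ = |v₂ − v_a| = 0.5068 km/s.
Δv = Δv₁ + Δv₂ = 0.7591 + 0.5068 = 1.266 km/s.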